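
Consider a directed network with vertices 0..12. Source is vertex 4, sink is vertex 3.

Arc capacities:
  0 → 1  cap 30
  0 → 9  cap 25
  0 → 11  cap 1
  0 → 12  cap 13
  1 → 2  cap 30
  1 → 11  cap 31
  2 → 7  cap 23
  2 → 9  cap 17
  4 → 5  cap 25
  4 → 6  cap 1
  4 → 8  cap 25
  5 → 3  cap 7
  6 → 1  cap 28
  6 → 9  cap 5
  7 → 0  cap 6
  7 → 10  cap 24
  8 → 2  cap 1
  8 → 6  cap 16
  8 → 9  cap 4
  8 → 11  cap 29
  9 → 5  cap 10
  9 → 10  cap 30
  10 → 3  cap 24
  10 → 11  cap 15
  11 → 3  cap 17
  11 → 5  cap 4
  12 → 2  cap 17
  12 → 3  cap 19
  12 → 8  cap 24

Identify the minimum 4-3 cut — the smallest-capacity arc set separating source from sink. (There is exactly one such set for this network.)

Min-cut arcs: {(4,6), (4,8), (5,3)} (total capacity 33)

augment #1: 4→5→3 push 7
augment #2: 4→8→11→3 push 17
augment #3: 4→6→9→10→3 push 1
augment #4: 4→8→9→10→3 push 4
augment #5: 4→8→2→7→10→3 push 1
augment #6: 4→8→6→9→10→3 push 3
max flow = 33; residual-reachable set from 4 gives S-side
cut edges (S→T): {(4,6), (4,8), (5,3)} total cap 33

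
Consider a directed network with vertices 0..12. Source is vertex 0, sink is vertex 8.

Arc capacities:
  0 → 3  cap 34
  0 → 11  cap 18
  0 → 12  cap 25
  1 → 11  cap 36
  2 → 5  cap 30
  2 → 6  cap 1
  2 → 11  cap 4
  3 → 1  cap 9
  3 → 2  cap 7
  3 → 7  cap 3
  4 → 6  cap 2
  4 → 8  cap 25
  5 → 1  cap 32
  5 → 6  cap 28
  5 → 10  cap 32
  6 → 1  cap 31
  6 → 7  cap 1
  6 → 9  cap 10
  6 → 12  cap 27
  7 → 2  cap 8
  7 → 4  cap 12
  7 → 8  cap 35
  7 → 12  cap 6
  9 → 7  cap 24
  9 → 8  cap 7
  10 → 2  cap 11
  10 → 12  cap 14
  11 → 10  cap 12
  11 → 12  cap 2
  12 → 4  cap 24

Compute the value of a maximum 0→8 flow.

Maximum flow value: 38

augment #1: 0→3→7→8 bottleneck 3, total now 3
augment #2: 0→12→4→8 bottleneck 24, total now 27
augment #3: 0→3→2→6→7→8 bottleneck 1, total now 28
augment #4: 0→3→2→5→6→9→8 bottleneck 6, total now 34
augment #5: 0→11→10→2→5→6→9→8 bottleneck 1, total now 35
augment #6: 0→11→10→2→5→6→9→7→8 bottleneck 3, total now 38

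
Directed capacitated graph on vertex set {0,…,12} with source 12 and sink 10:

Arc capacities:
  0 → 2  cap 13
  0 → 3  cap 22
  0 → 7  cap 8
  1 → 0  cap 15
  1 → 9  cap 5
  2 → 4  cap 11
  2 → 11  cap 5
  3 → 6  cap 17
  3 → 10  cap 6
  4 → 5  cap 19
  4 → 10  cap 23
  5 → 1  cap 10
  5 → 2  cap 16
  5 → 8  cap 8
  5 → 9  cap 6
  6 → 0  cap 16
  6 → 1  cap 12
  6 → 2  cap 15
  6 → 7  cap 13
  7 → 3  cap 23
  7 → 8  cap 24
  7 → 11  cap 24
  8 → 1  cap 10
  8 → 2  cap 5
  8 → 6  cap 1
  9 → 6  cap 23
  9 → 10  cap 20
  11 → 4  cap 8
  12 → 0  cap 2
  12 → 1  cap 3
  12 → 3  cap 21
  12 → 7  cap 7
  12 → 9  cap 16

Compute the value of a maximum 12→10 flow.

Maximum flow value: 45

augment #1: 12→3→10 bottleneck 6, total now 6
augment #2: 12→9→10 bottleneck 16, total now 22
augment #3: 12→1→9→10 bottleneck 3, total now 25
augment #4: 12→0→2→4→10 bottleneck 2, total now 27
augment #5: 12→7→11→4→10 bottleneck 7, total now 34
augment #6: 12→3→6→1→9→10 bottleneck 1, total now 35
augment #7: 12→3→6→2→4→10 bottleneck 9, total now 44
augment #8: 12→3→6→2→11→4→10 bottleneck 1, total now 45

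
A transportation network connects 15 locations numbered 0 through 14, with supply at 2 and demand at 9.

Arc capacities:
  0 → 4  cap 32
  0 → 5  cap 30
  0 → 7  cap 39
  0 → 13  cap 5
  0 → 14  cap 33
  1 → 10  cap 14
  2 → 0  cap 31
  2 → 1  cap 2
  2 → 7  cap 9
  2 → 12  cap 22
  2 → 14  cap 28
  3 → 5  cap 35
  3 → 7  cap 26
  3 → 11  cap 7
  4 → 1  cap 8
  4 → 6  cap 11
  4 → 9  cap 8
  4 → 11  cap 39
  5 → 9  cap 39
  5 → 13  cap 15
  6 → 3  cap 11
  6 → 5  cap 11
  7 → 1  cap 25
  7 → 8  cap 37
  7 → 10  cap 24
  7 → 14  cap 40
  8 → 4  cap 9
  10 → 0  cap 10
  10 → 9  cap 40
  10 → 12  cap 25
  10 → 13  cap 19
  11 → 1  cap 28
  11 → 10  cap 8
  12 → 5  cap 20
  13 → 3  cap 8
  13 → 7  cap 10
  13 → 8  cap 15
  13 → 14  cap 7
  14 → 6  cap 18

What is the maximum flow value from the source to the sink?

Maximum flow value: 80

augment #1: 2→0→4→9 bottleneck 8, total now 8
augment #2: 2→0→5→9 bottleneck 23, total now 31
augment #3: 2→1→10→9 bottleneck 2, total now 33
augment #4: 2→7→10→9 bottleneck 9, total now 42
augment #5: 2→12→5→9 bottleneck 16, total now 58
augment #6: 2→12→5→0→7→10→9 bottleneck 4, total now 62
augment #7: 2→14→6→3→7→10→9 bottleneck 11, total now 73
augment #8: 2→14→6→5→0→4→1→10→9 bottleneck 7, total now 80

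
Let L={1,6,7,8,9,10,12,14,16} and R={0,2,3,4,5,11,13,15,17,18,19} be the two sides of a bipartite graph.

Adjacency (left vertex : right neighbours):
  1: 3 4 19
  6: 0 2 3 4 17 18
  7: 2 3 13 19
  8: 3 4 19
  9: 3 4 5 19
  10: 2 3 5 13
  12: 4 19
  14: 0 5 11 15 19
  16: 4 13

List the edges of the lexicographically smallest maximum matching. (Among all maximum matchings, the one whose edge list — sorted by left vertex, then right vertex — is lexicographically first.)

Lex-smallest maximum matching: {(1,3), (6,0), (7,2), (8,4), (9,5), (10,13), (12,19), (14,11)}

|M| = 8 (so the lex-smallest maximum matching has 8 edges)
process left vertices in ascending order; for each, take the smallest-labelled available neighbour that still permits 8 edges overall, or leave it unmatched if none does
lex-smallest matching: {1-3, 6-0, 7-2, 8-4, 9-5, 10-13, 12-19, 14-11}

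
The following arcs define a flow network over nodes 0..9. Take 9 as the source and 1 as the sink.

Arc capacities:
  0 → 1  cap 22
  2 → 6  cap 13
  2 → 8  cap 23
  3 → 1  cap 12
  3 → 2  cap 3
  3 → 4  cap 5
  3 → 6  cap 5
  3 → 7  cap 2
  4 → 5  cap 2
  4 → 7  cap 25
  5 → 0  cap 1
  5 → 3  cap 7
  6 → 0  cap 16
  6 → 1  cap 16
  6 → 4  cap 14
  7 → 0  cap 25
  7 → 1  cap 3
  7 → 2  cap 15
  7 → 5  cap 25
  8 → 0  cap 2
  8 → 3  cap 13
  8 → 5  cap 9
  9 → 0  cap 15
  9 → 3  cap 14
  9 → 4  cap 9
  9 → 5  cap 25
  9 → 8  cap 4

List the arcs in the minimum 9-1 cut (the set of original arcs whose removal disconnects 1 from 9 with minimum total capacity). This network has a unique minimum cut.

augment #1: 9→0→1 push 15
augment #2: 9→3→1 push 12
augment #3: 9→3→6→1 push 2
augment #4: 9→4→7→1 push 3
augment #5: 9→5→0→1 push 1
augment #6: 9→8→0→1 push 2
augment #7: 9→4→7→0→1 push 4
augment #8: 9→5→3→6→1 push 3
augment #9: 9→4→7→2→6→1 push 2
augment #10: 9→5→3→2→6→1 push 3
augment #11: 9→5→3→7→2→6→1 push 1
augment #12: 9→8→3→7→2→6→1 push 1
augment #13: 9→8→3→4→7→2→6→1 push 1
max flow = 50; residual-reachable set from 9 gives S-side
cut edges (S→T): {(5,0), (5,3), (9,0), (9,3), (9,4), (9,8)} total cap 50

Min-cut arcs: {(5,0), (5,3), (9,0), (9,3), (9,4), (9,8)} (total capacity 50)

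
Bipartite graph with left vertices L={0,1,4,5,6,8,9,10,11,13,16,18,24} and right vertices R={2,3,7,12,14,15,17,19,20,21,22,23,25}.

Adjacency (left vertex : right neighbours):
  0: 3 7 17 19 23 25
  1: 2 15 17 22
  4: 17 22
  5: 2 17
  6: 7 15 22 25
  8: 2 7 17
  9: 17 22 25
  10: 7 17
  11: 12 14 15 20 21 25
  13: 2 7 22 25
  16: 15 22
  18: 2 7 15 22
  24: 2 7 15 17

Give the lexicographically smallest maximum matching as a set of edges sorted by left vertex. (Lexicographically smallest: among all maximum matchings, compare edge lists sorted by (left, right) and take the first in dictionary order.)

Lex-smallest maximum matching: {(0,3), (1,2), (4,17), (6,7), (9,22), (11,12), (13,25), (16,15)}

|M| = 8 (so the lex-smallest maximum matching has 8 edges)
process left vertices in ascending order; for each, take the smallest-labelled available neighbour that still permits 8 edges overall, or leave it unmatched if none does
lex-smallest matching: {0-3, 1-2, 4-17, 6-7, 9-22, 11-12, 13-25, 16-15}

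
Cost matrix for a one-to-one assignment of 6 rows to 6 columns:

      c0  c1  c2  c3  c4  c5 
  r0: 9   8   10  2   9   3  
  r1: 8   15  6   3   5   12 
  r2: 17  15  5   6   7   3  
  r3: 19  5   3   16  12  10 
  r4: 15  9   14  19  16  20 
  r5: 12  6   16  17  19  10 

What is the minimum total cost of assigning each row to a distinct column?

Minimum assignment cost: 34

one of 2 optimal assignments: row0→col3 (cost 2), row1→col4 (cost 5), row2→col5 (cost 3), row3→col2 (cost 3), row4→col0 (cost 15), row5→col1 (cost 6)
total = 2 + 5 + 3 + 3 + 15 + 6 = 34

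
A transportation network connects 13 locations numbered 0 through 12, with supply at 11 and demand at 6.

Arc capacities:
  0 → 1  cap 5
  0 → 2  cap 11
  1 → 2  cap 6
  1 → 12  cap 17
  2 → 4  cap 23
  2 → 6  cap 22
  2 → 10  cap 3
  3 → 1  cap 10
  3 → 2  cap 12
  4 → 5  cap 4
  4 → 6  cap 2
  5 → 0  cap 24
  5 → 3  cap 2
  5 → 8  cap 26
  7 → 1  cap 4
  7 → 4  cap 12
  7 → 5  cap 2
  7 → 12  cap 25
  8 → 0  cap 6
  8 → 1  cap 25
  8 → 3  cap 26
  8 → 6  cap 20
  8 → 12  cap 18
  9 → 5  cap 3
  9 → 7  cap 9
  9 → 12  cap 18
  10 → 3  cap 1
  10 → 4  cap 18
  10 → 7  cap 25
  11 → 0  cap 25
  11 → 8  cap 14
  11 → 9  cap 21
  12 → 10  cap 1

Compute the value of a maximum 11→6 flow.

augment #1: 11→8→6 bottleneck 14, total now 14
augment #2: 11→0→2→6 bottleneck 11, total now 25
augment #3: 11→0→1→2→6 bottleneck 5, total now 30
augment #4: 11→9→5→8→6 bottleneck 3, total now 33
augment #5: 11→9→7→4→6 bottleneck 2, total now 35
augment #6: 11→9→7→1→2→6 bottleneck 1, total now 36
augment #7: 11→9→7→5→8→6 bottleneck 2, total now 38
augment #8: 11→9→7→4→5→8→6 bottleneck 1, total now 39
augment #9: 11→9→12→10→3→2→6 bottleneck 1, total now 40
augment #10: 11→9→7→4→5→3→2→6 bottleneck 2, total now 42
augment #11: 11→9→7→4→5→8→3→2→6 bottleneck 1, total now 43

Maximum flow value: 43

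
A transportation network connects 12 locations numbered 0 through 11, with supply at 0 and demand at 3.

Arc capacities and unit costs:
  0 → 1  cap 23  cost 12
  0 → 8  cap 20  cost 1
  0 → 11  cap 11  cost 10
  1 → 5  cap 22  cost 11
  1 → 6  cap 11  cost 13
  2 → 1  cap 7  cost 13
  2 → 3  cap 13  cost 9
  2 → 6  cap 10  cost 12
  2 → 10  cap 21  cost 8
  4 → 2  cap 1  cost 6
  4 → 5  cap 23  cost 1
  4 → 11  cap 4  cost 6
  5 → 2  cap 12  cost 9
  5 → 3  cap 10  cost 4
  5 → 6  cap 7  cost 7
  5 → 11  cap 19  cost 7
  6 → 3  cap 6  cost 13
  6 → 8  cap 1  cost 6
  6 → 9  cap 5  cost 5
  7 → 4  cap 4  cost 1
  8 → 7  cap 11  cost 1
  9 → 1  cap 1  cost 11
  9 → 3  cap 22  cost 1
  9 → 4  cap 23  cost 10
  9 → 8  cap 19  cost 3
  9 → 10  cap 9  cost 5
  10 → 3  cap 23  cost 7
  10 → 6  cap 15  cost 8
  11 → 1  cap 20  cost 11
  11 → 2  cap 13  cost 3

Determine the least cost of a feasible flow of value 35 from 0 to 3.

Minimum cost for 35 units: 942

shortest-cost path #1: 0→8→7→4→5→3 push 4 @ unit cost 8 (adds 32)
shortest-cost path #2: 0→11→2→3 push 11 @ unit cost 22 (adds 242)
shortest-cost path #3: 0→1→5→3 push 6 @ unit cost 27 (adds 162)
shortest-cost path #4: 0→1→6→9→3 push 5 @ unit cost 31 (adds 155)
shortest-cost path #5: 0→1→5→4→2→3 push 1 @ unit cost 37 (adds 37)
shortest-cost path #6: 0→1→6→3 push 6 @ unit cost 38 (adds 228)
shortest-cost path #7: 0→1→5→4→11→2→3 push 1 @ unit cost 40 (adds 40)
shortest-cost path #8: 0→1→5→4→11→2→10→3 push 1 @ unit cost 46 (adds 46)
total cost = 942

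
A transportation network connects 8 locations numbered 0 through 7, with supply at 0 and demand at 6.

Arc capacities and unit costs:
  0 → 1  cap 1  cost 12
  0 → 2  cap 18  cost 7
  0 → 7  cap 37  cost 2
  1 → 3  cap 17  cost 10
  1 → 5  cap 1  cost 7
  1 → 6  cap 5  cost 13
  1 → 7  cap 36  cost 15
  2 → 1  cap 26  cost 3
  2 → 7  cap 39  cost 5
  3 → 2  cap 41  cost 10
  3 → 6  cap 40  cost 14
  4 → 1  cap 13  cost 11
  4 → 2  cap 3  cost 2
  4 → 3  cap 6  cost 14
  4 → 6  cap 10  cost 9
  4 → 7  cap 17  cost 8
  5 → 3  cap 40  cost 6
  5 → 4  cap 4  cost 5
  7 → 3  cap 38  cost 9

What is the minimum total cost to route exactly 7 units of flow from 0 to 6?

shortest-cost path #1: 0→2→1→6 push 5 @ unit cost 23 (adds 115)
shortest-cost path #2: 0→7→3→6 push 2 @ unit cost 25 (adds 50)
total cost = 165

Minimum cost for 7 units: 165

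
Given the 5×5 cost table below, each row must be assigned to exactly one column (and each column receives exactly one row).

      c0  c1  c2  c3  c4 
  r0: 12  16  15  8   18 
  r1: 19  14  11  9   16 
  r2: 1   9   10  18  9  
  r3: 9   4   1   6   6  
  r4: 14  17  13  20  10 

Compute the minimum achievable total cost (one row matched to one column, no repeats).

Minimum assignment cost: 34

one of 2 optimal assignments: row0→col3 (cost 8), row1→col1 (cost 14), row2→col0 (cost 1), row3→col2 (cost 1), row4→col4 (cost 10)
total = 8 + 14 + 1 + 1 + 10 = 34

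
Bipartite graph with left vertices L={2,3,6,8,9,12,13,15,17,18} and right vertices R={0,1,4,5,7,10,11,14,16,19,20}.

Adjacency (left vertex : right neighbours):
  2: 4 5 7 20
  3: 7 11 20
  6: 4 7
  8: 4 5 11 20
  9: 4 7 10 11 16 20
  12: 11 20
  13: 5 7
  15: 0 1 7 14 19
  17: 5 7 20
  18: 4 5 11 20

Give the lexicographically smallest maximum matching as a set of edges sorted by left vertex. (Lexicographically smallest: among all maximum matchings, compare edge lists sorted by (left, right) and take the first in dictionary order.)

Lex-smallest maximum matching: {(2,4), (3,7), (8,5), (9,10), (12,11), (15,0), (17,20)}

|M| = 7 (so the lex-smallest maximum matching has 7 edges)
process left vertices in ascending order; for each, take the smallest-labelled available neighbour that still permits 7 edges overall, or leave it unmatched if none does
lex-smallest matching: {2-4, 3-7, 8-5, 9-10, 12-11, 15-0, 17-20}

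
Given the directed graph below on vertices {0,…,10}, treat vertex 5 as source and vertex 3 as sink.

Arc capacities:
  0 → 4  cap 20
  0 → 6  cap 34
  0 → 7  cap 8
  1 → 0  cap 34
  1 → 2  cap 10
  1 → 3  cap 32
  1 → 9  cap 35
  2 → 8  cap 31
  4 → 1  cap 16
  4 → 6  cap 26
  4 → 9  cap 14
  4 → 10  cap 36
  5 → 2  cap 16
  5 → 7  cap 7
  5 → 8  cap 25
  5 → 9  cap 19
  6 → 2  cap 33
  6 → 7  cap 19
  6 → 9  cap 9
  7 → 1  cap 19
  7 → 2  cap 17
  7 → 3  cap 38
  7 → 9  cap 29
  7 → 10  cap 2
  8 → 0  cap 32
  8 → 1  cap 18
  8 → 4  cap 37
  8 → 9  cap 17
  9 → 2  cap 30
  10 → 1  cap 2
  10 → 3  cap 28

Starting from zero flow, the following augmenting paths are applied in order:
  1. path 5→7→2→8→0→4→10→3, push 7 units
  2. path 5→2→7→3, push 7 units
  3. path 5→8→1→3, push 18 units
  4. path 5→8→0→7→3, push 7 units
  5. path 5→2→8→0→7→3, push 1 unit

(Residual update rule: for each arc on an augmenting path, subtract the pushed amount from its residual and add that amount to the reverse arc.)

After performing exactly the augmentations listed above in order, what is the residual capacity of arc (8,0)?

after path 1 (5→7→2→8→0→4→10→3, push 7): res(8,0)=25
after path 2 (5→2→7→3, push 7): res(8,0)=25
after path 3 (5→8→1→3, push 18): res(8,0)=25
after path 4 (5→8→0→7→3, push 7): res(8,0)=18
after path 5 (5→2→8→0→7→3, push 1): res(8,0)=17

Residual capacity of (8,0): 17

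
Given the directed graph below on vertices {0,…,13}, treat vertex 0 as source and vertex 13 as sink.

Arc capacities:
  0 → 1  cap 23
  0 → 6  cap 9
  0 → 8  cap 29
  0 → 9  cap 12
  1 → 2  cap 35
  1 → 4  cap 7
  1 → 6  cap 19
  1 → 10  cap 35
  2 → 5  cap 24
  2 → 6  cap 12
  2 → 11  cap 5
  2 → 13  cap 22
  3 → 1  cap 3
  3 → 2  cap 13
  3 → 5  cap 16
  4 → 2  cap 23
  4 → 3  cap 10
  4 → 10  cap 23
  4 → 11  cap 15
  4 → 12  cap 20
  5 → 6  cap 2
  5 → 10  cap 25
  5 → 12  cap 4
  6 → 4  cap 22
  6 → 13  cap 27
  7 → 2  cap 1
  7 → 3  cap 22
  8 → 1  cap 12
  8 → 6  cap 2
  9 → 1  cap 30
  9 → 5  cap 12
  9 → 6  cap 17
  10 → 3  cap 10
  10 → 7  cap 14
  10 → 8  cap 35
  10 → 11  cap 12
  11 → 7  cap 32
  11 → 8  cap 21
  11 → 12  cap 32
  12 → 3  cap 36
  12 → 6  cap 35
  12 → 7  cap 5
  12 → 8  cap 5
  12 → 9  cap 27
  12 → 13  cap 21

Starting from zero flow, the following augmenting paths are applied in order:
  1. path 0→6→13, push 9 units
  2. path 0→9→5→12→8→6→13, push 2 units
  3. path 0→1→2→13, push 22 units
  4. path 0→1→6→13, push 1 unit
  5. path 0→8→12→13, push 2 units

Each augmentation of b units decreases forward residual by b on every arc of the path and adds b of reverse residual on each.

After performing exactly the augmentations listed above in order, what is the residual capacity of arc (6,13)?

after path 1 (0→6→13, push 9): res(6,13)=18
after path 2 (0→9→5→12→8→6→13, push 2): res(6,13)=16
after path 3 (0→1→2→13, push 22): res(6,13)=16
after path 4 (0→1→6→13, push 1): res(6,13)=15
after path 5 (0→8→12→13, push 2): res(6,13)=15

Residual capacity of (6,13): 15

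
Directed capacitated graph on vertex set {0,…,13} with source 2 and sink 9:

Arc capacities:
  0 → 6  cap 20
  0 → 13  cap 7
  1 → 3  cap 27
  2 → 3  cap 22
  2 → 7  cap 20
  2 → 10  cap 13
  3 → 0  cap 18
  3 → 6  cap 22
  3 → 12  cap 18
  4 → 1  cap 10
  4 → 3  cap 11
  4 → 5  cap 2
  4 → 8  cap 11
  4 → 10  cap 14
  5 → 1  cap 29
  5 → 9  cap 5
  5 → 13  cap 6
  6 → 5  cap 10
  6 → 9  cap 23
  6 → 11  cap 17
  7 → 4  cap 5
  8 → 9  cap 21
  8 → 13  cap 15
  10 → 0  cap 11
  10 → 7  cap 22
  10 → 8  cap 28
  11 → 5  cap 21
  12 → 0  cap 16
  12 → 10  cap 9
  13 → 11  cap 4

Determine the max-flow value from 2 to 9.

augment #1: 2→3→6→9 bottleneck 22, total now 22
augment #2: 2→10→8→9 bottleneck 13, total now 35
augment #3: 2→7→4→5→9 bottleneck 2, total now 37
augment #4: 2→7→4→8→9 bottleneck 3, total now 40

Maximum flow value: 40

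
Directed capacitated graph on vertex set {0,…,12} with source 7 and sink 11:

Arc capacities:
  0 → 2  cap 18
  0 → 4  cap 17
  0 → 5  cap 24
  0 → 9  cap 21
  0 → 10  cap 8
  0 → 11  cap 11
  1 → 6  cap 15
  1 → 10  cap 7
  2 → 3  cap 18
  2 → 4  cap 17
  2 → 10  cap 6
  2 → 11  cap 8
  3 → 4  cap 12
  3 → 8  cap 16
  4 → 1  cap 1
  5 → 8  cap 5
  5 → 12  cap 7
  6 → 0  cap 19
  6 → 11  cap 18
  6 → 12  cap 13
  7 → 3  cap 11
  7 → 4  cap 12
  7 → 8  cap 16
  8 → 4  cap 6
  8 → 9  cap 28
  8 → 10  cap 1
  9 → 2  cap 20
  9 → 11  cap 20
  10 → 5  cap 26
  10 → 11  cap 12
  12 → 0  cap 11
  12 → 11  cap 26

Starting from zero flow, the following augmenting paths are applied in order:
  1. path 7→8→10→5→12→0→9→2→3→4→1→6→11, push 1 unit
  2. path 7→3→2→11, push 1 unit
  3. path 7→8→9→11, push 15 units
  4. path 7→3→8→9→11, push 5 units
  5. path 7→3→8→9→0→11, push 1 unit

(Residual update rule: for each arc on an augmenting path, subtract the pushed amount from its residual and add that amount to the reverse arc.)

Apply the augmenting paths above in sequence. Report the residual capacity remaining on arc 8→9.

Residual capacity of (8,9): 7

after path 1 (7→8→10→5→12→0→9→2→3→4→1→6→11, push 1): res(8,9)=28
after path 2 (7→3→2→11, push 1): res(8,9)=28
after path 3 (7→8→9→11, push 15): res(8,9)=13
after path 4 (7→3→8→9→11, push 5): res(8,9)=8
after path 5 (7→3→8→9→0→11, push 1): res(8,9)=7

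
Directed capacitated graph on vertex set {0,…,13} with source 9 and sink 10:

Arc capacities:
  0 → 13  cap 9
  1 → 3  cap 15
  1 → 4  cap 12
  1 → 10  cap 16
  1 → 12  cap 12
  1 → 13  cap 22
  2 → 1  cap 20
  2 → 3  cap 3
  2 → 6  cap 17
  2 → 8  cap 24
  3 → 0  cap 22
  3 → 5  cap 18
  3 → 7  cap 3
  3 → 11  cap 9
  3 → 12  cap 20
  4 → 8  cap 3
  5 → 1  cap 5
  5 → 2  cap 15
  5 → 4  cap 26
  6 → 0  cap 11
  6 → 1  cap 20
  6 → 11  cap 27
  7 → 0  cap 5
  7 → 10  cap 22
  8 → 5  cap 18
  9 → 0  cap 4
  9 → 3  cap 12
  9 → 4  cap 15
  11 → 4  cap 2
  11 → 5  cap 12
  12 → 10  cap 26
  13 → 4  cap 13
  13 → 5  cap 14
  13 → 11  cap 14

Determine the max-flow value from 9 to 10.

Maximum flow value: 19

augment #1: 9→3→7→10 bottleneck 3, total now 3
augment #2: 9→3→12→10 bottleneck 9, total now 12
augment #3: 9→0→13→5→1→10 bottleneck 4, total now 16
augment #4: 9→4→8→5→1→10 bottleneck 1, total now 17
augment #5: 9→4→8→5→2→1→10 bottleneck 2, total now 19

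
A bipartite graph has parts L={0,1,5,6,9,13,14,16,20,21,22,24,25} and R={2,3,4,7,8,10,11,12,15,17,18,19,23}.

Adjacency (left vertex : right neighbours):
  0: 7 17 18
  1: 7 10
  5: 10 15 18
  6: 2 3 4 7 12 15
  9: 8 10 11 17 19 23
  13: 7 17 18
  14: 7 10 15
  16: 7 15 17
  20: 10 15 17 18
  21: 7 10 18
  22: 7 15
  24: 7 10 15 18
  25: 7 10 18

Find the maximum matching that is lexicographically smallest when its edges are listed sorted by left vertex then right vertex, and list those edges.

|M| = 7 (so the lex-smallest maximum matching has 7 edges)
process left vertices in ascending order; for each, take the smallest-labelled available neighbour that still permits 7 edges overall, or leave it unmatched if none does
lex-smallest matching: {0-7, 1-10, 5-15, 6-2, 9-8, 13-17, 20-18}

Lex-smallest maximum matching: {(0,7), (1,10), (5,15), (6,2), (9,8), (13,17), (20,18)}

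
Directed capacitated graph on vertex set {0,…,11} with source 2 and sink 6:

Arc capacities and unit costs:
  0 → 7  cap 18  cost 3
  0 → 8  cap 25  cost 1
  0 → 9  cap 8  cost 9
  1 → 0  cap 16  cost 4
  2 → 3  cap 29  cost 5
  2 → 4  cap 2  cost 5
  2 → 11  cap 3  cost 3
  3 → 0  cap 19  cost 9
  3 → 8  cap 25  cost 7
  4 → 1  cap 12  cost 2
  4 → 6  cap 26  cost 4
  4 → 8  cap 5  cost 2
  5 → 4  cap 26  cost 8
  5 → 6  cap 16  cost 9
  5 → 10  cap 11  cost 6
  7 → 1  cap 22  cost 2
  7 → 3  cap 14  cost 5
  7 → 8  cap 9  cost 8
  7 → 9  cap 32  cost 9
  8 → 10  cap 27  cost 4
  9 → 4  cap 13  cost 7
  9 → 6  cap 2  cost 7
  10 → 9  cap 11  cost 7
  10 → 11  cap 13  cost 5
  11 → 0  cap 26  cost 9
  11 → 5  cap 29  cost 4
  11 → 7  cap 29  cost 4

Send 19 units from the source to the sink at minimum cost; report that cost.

Minimum cost for 19 units: 534

shortest-cost path #1: 2→4→6 push 2 @ unit cost 9 (adds 18)
shortest-cost path #2: 2→11→5→6 push 3 @ unit cost 16 (adds 48)
shortest-cost path #3: 2→3→8→10→9→6 push 2 @ unit cost 30 (adds 60)
shortest-cost path #4: 2→3→8→10→11→5→6 push 12 @ unit cost 34 (adds 408)
total cost = 534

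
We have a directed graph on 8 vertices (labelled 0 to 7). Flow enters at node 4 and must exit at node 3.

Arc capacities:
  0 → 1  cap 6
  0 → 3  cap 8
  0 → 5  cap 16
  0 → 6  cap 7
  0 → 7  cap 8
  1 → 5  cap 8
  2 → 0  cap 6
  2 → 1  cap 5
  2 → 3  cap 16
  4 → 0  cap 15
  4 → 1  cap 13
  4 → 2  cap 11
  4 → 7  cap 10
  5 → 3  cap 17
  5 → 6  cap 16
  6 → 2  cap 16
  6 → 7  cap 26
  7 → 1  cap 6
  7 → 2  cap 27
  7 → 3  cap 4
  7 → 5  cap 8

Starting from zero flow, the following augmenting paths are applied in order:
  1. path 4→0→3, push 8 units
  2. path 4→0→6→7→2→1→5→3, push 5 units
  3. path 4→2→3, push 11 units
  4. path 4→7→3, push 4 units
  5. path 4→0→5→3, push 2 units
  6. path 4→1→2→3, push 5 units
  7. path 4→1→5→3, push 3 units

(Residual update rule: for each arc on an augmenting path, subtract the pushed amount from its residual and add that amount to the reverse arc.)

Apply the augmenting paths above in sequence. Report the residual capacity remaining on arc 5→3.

Residual capacity of (5,3): 7

after path 1 (4→0→3, push 8): res(5,3)=17
after path 2 (4→0→6→7→2→1→5→3, push 5): res(5,3)=12
after path 3 (4→2→3, push 11): res(5,3)=12
after path 4 (4→7→3, push 4): res(5,3)=12
after path 5 (4→0→5→3, push 2): res(5,3)=10
after path 6 (4→1→2→3, push 5): res(5,3)=10
after path 7 (4→1→5→3, push 3): res(5,3)=7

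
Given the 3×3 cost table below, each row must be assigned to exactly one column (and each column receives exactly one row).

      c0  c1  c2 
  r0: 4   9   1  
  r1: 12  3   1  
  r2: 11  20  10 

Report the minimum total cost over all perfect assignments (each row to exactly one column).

optimal assignment: row0→col2 (cost 1), row1→col1 (cost 3), row2→col0 (cost 11)
total = 1 + 3 + 11 = 15

Minimum assignment cost: 15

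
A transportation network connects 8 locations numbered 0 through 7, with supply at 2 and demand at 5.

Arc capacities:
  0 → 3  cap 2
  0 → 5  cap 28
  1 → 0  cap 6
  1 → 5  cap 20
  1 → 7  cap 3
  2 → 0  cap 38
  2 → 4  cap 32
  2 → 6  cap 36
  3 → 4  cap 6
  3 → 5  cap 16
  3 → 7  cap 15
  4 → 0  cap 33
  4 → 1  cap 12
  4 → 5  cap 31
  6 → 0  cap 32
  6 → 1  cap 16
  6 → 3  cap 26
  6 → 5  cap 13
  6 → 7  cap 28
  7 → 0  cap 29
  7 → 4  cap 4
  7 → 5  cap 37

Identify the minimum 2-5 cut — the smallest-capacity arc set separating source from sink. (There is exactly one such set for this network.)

Min-cut arcs: {(0,3), (0,5), (2,4), (2,6)} (total capacity 98)

augment #1: 2→0→5 push 28
augment #2: 2→4→5 push 31
augment #3: 2→6→5 push 13
augment #4: 2→0→3→5 push 2
augment #5: 2→4→1→5 push 1
augment #6: 2→6→1→5 push 16
augment #7: 2→6→3→5 push 7
max flow = 98; residual-reachable set from 2 gives S-side
cut edges (S→T): {(0,3), (0,5), (2,4), (2,6)} total cap 98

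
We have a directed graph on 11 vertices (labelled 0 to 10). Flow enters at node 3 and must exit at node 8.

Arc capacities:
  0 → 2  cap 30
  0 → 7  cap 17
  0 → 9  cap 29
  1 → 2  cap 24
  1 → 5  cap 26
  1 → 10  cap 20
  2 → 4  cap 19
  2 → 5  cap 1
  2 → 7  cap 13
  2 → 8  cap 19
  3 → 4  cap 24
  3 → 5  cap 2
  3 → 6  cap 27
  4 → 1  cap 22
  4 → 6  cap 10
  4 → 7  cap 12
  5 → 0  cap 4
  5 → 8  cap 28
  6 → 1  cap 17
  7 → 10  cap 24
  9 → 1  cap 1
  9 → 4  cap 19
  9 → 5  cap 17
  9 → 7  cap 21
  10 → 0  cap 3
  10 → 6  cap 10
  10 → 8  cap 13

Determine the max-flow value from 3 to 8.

augment #1: 3→5→8 bottleneck 2, total now 2
augment #2: 3→4→1→2→8 bottleneck 19, total now 21
augment #3: 3→4→1→5→8 bottleneck 3, total now 24
augment #4: 3→4→7→10→8 bottleneck 2, total now 26
augment #5: 3→6→1→5→8 bottleneck 17, total now 43

Maximum flow value: 43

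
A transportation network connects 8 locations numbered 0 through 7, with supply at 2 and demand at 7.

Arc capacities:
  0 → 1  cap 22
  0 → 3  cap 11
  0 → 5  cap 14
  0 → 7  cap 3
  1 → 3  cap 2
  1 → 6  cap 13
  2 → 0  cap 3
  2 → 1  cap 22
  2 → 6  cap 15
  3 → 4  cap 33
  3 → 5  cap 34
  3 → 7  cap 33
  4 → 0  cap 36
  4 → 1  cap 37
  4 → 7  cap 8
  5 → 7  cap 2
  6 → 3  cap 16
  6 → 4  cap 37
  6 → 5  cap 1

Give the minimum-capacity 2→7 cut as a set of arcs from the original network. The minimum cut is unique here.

Min-cut arcs: {(1,3), (1,6), (2,0), (2,6)} (total capacity 33)

augment #1: 2→0→7 push 3
augment #2: 2→1→3→7 push 2
augment #3: 2→6→3→7 push 15
augment #4: 2→1→6→3→7 push 1
augment #5: 2→1→6→4→7 push 8
augment #6: 2→1→6→5→7 push 1
augment #7: 2→1→6→4→0→3→7 push 3
max flow = 33; residual-reachable set from 2 gives S-side
cut edges (S→T): {(1,3), (1,6), (2,0), (2,6)} total cap 33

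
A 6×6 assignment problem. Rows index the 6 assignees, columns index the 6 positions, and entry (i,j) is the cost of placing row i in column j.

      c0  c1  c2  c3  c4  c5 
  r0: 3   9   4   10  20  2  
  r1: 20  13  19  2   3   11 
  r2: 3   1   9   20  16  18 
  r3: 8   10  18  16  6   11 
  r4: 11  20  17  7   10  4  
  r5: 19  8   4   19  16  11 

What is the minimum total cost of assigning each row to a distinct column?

optimal assignment: row0→col0 (cost 3), row1→col3 (cost 2), row2→col1 (cost 1), row3→col4 (cost 6), row4→col5 (cost 4), row5→col2 (cost 4)
total = 3 + 2 + 1 + 6 + 4 + 4 = 20

Minimum assignment cost: 20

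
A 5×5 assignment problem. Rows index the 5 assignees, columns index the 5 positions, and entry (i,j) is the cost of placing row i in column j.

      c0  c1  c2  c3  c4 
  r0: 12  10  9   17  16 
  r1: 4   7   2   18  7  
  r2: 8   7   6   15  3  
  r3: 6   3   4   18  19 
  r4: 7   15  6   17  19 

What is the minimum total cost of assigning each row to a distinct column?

optimal assignment: row0→col3 (cost 17), row1→col2 (cost 2), row2→col4 (cost 3), row3→col1 (cost 3), row4→col0 (cost 7)
total = 17 + 2 + 3 + 3 + 7 = 32

Minimum assignment cost: 32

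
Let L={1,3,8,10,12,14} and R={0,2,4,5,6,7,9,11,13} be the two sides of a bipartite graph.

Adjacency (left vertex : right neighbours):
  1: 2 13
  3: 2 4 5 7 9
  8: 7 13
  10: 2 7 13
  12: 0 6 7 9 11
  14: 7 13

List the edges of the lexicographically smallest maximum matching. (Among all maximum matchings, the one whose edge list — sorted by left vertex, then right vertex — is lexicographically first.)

Lex-smallest maximum matching: {(1,2), (3,4), (8,7), (10,13), (12,0)}

|M| = 5 (so the lex-smallest maximum matching has 5 edges)
process left vertices in ascending order; for each, take the smallest-labelled available neighbour that still permits 5 edges overall, or leave it unmatched if none does
lex-smallest matching: {1-2, 3-4, 8-7, 10-13, 12-0}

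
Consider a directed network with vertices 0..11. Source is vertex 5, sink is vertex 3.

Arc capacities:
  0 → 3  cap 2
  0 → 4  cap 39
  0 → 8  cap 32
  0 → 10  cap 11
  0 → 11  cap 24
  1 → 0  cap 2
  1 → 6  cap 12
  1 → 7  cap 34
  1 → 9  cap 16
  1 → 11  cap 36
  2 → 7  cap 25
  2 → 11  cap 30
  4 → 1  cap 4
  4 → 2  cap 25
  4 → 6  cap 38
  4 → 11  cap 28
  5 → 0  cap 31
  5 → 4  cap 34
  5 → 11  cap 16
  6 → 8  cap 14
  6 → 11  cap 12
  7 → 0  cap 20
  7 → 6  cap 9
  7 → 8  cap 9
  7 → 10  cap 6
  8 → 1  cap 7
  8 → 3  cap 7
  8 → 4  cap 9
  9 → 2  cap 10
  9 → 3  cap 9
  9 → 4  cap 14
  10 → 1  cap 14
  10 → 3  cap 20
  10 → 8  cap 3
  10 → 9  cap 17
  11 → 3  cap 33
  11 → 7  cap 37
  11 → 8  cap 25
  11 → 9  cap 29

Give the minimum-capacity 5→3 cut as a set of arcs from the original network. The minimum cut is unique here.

Min-cut arcs: {(0,3), (0,10), (7,10), (8,3), (9,3), (11,3)} (total capacity 68)

augment #1: 5→0→3 push 2
augment #2: 5→11→3 push 16
augment #3: 5→0→8→3 push 7
augment #4: 5→0→10→3 push 11
augment #5: 5→0→11→3 push 11
augment #6: 5→4→11→3 push 6
augment #7: 5→4→1→9→3 push 4
augment #8: 5→4→11→9→3 push 5
augment #9: 5→4→2→7→10→3 push 6
max flow = 68; residual-reachable set from 5 gives S-side
cut edges (S→T): {(0,3), (0,10), (7,10), (8,3), (9,3), (11,3)} total cap 68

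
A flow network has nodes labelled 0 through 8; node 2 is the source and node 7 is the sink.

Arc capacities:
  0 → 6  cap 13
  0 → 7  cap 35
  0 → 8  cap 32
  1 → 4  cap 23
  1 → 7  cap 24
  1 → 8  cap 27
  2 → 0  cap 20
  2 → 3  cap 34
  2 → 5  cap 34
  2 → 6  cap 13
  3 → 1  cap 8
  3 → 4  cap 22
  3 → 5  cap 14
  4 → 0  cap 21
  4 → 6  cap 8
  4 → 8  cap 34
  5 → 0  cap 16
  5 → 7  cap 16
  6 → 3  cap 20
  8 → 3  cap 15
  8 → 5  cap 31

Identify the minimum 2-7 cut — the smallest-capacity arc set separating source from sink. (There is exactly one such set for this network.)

augment #1: 2→0→7 push 20
augment #2: 2→5→7 push 16
augment #3: 2→3→1→7 push 8
augment #4: 2→5→0→7 push 15
max flow = 59; residual-reachable set from 2 gives S-side
cut edges (S→T): {(0,7), (3,1), (5,7)} total cap 59

Min-cut arcs: {(0,7), (3,1), (5,7)} (total capacity 59)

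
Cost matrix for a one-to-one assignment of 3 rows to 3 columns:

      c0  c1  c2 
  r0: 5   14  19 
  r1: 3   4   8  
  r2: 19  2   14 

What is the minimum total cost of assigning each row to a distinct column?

optimal assignment: row0→col0 (cost 5), row1→col2 (cost 8), row2→col1 (cost 2)
total = 5 + 8 + 2 = 15

Minimum assignment cost: 15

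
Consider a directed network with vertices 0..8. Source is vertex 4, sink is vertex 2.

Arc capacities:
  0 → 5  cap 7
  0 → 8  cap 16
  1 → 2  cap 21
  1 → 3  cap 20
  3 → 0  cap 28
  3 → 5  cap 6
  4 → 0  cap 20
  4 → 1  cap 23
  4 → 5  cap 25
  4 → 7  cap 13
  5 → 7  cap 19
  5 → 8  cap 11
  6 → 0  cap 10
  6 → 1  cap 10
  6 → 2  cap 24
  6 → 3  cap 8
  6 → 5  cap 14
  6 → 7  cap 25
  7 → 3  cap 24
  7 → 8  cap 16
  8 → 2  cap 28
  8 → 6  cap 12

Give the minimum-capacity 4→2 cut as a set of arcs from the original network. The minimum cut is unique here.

Min-cut arcs: {(1,2), (8,2), (8,6)} (total capacity 61)

augment #1: 4→1→2 push 21
augment #2: 4→0→8→2 push 16
augment #3: 4→5→8→2 push 11
augment #4: 4→7→8→2 push 1
augment #5: 4→7→8→6→2 push 12
max flow = 61; residual-reachable set from 4 gives S-side
cut edges (S→T): {(1,2), (8,2), (8,6)} total cap 61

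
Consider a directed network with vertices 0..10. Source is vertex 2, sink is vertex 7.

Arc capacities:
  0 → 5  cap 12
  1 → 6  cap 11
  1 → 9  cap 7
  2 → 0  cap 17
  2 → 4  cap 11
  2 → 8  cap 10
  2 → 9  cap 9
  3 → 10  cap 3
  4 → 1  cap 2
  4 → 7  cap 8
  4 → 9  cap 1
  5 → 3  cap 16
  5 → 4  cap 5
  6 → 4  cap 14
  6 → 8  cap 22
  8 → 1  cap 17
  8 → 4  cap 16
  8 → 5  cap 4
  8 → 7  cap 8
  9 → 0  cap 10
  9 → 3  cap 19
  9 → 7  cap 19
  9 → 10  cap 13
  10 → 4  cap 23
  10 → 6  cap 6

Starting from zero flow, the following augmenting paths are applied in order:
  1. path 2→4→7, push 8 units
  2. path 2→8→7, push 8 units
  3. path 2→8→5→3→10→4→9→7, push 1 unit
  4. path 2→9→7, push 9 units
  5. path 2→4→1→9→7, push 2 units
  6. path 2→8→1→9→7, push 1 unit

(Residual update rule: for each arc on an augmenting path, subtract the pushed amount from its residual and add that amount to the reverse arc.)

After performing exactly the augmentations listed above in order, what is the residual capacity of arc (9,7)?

after path 1 (2→4→7, push 8): res(9,7)=19
after path 2 (2→8→7, push 8): res(9,7)=19
after path 3 (2→8→5→3→10→4→9→7, push 1): res(9,7)=18
after path 4 (2→9→7, push 9): res(9,7)=9
after path 5 (2→4→1→9→7, push 2): res(9,7)=7
after path 6 (2→8→1→9→7, push 1): res(9,7)=6

Residual capacity of (9,7): 6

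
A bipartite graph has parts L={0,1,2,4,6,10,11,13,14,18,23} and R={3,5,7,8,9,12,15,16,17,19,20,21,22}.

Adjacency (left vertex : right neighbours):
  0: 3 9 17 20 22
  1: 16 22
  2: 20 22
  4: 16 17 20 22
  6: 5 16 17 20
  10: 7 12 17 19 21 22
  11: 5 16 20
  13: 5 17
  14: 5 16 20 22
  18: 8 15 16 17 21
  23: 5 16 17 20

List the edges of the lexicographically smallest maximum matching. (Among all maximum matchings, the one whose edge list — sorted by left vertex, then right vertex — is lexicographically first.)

Lex-smallest maximum matching: {(0,3), (1,16), (2,20), (4,17), (6,5), (10,7), (14,22), (18,8)}

|M| = 8 (so the lex-smallest maximum matching has 8 edges)
process left vertices in ascending order; for each, take the smallest-labelled available neighbour that still permits 8 edges overall, or leave it unmatched if none does
lex-smallest matching: {0-3, 1-16, 2-20, 4-17, 6-5, 10-7, 14-22, 18-8}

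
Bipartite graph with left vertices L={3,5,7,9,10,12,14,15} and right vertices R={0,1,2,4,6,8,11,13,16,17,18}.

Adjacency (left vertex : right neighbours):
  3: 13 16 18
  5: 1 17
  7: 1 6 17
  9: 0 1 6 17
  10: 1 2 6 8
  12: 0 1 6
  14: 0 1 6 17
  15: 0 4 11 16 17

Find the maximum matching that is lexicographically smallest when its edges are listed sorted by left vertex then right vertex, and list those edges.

Lex-smallest maximum matching: {(3,13), (5,1), (7,6), (9,0), (10,2), (14,17), (15,4)}

|M| = 7 (so the lex-smallest maximum matching has 7 edges)
process left vertices in ascending order; for each, take the smallest-labelled available neighbour that still permits 7 edges overall, or leave it unmatched if none does
lex-smallest matching: {3-13, 5-1, 7-6, 9-0, 10-2, 14-17, 15-4}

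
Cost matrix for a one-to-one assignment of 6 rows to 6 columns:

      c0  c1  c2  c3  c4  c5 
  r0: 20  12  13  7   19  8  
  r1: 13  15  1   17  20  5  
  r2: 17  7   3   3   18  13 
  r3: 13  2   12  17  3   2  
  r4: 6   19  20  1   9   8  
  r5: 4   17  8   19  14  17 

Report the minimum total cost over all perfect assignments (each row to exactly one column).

Minimum assignment cost: 24

optimal assignment: row0→col5 (cost 8), row1→col2 (cost 1), row2→col1 (cost 7), row3→col4 (cost 3), row4→col3 (cost 1), row5→col0 (cost 4)
total = 8 + 1 + 7 + 3 + 1 + 4 = 24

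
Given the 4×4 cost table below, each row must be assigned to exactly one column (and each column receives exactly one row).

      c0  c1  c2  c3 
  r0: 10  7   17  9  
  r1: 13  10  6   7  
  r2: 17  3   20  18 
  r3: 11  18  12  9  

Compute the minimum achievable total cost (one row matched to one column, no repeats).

Minimum assignment cost: 28

optimal assignment: row0→col0 (cost 10), row1→col2 (cost 6), row2→col1 (cost 3), row3→col3 (cost 9)
total = 10 + 6 + 3 + 9 = 28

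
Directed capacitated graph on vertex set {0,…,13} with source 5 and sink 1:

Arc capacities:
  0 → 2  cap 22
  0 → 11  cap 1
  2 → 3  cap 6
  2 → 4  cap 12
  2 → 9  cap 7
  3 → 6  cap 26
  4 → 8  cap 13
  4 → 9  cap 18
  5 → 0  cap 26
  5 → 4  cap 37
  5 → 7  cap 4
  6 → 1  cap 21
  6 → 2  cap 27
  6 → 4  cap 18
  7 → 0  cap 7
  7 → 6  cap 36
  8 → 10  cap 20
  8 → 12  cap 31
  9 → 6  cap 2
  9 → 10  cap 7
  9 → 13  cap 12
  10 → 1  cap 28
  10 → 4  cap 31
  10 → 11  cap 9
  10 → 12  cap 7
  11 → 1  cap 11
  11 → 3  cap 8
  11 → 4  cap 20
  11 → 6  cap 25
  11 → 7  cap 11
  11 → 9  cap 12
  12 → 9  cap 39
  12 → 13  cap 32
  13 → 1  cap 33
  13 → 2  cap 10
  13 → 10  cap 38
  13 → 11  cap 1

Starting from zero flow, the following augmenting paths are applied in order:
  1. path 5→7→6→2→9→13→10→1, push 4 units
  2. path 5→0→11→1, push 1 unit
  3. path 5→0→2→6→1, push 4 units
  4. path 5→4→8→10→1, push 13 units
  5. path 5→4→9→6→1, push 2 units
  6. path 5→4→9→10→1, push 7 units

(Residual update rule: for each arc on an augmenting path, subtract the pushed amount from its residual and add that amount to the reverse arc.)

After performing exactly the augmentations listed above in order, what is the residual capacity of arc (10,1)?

after path 1 (5→7→6→2→9→13→10→1, push 4): res(10,1)=24
after path 2 (5→0→11→1, push 1): res(10,1)=24
after path 3 (5→0→2→6→1, push 4): res(10,1)=24
after path 4 (5→4→8→10→1, push 13): res(10,1)=11
after path 5 (5→4→9→6→1, push 2): res(10,1)=11
after path 6 (5→4→9→10→1, push 7): res(10,1)=4

Residual capacity of (10,1): 4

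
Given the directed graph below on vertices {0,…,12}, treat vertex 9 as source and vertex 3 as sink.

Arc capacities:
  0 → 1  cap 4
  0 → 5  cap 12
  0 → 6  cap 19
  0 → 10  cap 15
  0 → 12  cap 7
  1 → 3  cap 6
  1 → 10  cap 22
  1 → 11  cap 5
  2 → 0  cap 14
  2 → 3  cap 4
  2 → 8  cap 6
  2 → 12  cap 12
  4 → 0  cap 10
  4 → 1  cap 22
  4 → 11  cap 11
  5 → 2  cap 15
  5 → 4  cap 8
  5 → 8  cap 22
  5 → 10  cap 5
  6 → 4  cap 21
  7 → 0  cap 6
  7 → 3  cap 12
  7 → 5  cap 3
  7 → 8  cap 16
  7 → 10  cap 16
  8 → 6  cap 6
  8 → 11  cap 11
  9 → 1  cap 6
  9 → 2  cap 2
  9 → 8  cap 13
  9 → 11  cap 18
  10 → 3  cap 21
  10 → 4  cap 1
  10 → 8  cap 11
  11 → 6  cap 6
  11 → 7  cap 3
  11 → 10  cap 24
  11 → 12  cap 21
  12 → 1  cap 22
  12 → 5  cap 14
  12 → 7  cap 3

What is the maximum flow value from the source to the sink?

augment #1: 9→1→3 bottleneck 6, total now 6
augment #2: 9→2→3 bottleneck 2, total now 8
augment #3: 9→11→7→3 bottleneck 3, total now 11
augment #4: 9→11→10→3 bottleneck 15, total now 26
augment #5: 9→8→11→10→3 bottleneck 6, total now 32
augment #6: 9→8→11→12→7→3 bottleneck 3, total now 35
augment #7: 9→8→11→12→5→2→3 bottleneck 2, total now 37

Maximum flow value: 37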